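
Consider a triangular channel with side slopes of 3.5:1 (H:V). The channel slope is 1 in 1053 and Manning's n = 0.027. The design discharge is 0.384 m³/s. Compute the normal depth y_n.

Manning's equation rearranged: A R^(2/3) = nQ / (1·√S) = 0.027 × 0.384 / (√0.0009497) = 0.3364.
Trying y = 0.388 m: A R^(2/3) = 0.172 — short.
Trying y = 0.612 m: A R^(2/3) = 0.5799 — over.
Trying y = 0.499 m: A R^(2/3) = 0.3365 — matches.

y_n = 0.499 m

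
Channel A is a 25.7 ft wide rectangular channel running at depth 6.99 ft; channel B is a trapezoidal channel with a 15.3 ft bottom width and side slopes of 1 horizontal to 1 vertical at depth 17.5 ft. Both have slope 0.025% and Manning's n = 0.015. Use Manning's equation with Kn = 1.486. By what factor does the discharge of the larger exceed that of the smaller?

5

Channel A: Flow area A = b·y = 25.7 × 6.99 = 179.6 ft². Wetted perimeter P = b + 2y = 25.7 + 2×6.99 = 39.68 ft. Hydraulic radius R = A/P = 179.6/39.68 = 4.527 ft. Q_A = (1.486/0.015)·179.6·4.527^(2/3)·√0.00025 = 770.1 ft³/s.
Channel B: With bottom width b = 15.3 ft and side slope z = 1: A = (b + zy)y = (15.3 + 1×17.5)×17.5 = 574 ft²; P = b + 2y√(1+z²) = 15.3 + 2×17.5×1.414 = 64.8 ft. Hydraulic radius R = A/P = 574/64.8 = 8.858 ft. Q_B = (1.486/0.015)·574·8.858^(2/3)·√0.00025 = 3849 ft³/s.
The larger discharge is 3849 ft³/s and the smaller is 770.1 ft³/s; the ratio is 5.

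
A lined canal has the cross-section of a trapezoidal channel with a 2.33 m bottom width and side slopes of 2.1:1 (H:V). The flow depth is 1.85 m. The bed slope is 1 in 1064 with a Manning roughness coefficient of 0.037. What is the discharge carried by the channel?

Q = 9.85 m³/s

With bottom width b = 2.33 m and side slope z = 2.1: A = (b + zy)y = (2.33 + 2.1×1.85)×1.85 = 11.5 m²; P = b + 2y√(1+z²) = 2.33 + 2×1.85×2.326 = 10.94 m.
Hydraulic radius R = A/P = 11.5/10.94 = 1.051 m.
Manning's equation: Q = (1/n) A R^(2/3) S^(1/2) = (1/0.037) × 11.5 × 1.051^(2/3) × 0.0009398^(1/2) = 9.85 m³/s.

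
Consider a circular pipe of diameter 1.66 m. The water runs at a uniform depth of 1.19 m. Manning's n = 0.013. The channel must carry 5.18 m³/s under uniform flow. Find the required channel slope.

For a circular section of diameter D = 1.66 m at depth y = 1.19 m, the central angle is θ = 2 arccos(1 − 2y/D) = 4.039 rad. Then A = (D²/8)(θ − sin θ) = 1.66 m² and P = Dθ/2 = 3.352 m.
Hydraulic radius R = A/P = 1.66/3.352 = 0.4953 m.
From Manning's equation, S = [nQ / (1 A R^(2/3))]² = [0.013 × 5.18 / (1 × 1.66 × 0.4953^(2/3))]² = 0.0042.

S = 0.0042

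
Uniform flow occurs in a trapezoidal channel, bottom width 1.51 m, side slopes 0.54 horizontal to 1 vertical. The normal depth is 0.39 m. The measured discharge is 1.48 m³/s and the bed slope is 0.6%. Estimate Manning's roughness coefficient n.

With bottom width b = 1.51 m and side slope z = 0.54: A = (b + zy)y = (1.51 + 0.54×0.39)×0.39 = 0.671 m²; P = b + 2y√(1+z²) = 1.51 + 2×0.39×1.136 = 2.396 m.
Hydraulic radius R = A/P = 0.671/2.396 = 0.28 m.
Rearranging Manning's equation: n = (1/Q) A R^(2/3) S^(1/2) = (1/1.48) × 0.671 × 0.28^(2/3) × √0.006 = 0.015.

n = 0.015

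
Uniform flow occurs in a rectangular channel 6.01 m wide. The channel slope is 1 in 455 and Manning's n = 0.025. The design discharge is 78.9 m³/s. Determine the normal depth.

y_n = 4.68 m

Manning's equation rearranged: A R^(2/3) = nQ / (1·√S) = 0.025 × 78.9 / (√0.002198) = 42.07.
Try y = 3.54 m: A R^(2/3) = 29.41 — too small.
Try y = 5.28 m: A R^(2/3) = 48.94 — too large.
Try y = 4.68 m: A R^(2/3) = 42.08 — matches.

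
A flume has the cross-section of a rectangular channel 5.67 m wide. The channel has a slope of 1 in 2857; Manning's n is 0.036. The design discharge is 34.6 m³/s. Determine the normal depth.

Manning's equation rearranged: A R^(2/3) = nQ / (1·√S) = 0.036 × 34.6 / (√0.00035) = 66.58.
Try y = 8.75 m: A R^(2/3) = 82.42 — over.
Try y = 5.79 m: A R^(2/3) = 50.42 — short.
Try y = 7.3 m: A R^(2/3) = 66.62 — matches.

y_n = 7.3 m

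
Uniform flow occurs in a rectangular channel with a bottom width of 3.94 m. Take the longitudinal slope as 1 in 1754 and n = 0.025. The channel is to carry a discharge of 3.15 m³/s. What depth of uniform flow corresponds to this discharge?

Manning's equation rearranged: A R^(2/3) = nQ / (1·√S) = 0.025 × 3.15 / (√0.0005701) = 3.298.
Try y = 1.17 m: A R^(2/3) = 3.751 — high.
Try y = 0.951 m: A R^(2/3) = 2.787 — low.
Try y = 1.07 m: A R^(2/3) = 3.303 — matches.

y_n = 1.07 m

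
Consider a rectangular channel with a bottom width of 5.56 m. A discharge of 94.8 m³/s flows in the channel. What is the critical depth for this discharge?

y_c = 3.09 m

For a rectangular channel, critical depth y_c = (q²/g)^(1/3) where q = Q/b = 94.8/5.56 = 17.05 m²/s.
So y_c = (17.05²/9.81)^(1/3) = 3.09 m.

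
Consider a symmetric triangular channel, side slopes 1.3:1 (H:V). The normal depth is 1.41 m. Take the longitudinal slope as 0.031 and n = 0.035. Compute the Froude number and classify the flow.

For a triangular section with side slope z = 1.3: A = zy² = 1.3×1.41² = 2.585 m²; P = 2y√(1+z²) = 2×1.41×1.64 = 4.625 m.
Hydraulic radius R = A/P = 2.585/4.625 = 0.5588 m.
V = (1/n) R^(2/3) √S = (1/0.035) × 0.5588^(2/3) × √0.031 = 3.413 m/s. Hydraulic depth D_h = A/T = 2.585/3.666 = 0.705 m.
Froude number Fr = V/√(g·D_h) = 3.413/√(9.81×0.705) = 1.3, which is greater than 1, so the flow is supercritical.

supercritical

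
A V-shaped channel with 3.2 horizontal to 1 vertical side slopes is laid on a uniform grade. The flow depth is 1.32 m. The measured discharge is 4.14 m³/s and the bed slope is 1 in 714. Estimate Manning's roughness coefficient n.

n = 0.037

For a triangular section with side slope z = 3.2: A = zy² = 3.2×1.32² = 5.576 m²; P = 2y√(1+z²) = 2×1.32×3.353 = 8.851 m.
Hydraulic radius R = A/P = 5.576/8.851 = 0.63 m.
Rearranging Manning's equation: n = (1/Q) A R^(2/3) S^(1/2) = (1/4.14) × 5.576 × 0.63^(2/3) × √0.001401 = 0.037.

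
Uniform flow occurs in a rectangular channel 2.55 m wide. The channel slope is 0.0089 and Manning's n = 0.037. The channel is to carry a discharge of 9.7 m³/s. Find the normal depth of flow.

Manning's equation rearranged: A R^(2/3) = nQ / (1·√S) = 0.037 × 9.7 / (√0.0089) = 3.804.
Trying y = 1.45 m: A R^(2/3) = 2.855 — too small.
Trying y = 2.13 m: A R^(2/3) = 4.671 — too large.
Trying y = 1.81 m: A R^(2/3) = 3.803 — close enough.

y_n = 1.81 m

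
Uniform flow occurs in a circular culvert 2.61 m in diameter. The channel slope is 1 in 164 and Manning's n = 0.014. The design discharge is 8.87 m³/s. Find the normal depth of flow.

Manning's equation rearranged: A R^(2/3) = nQ / (1·√S) = 0.014 × 8.87 / (√0.006098) = 1.59.
At y = 1.26 m: A R^(2/3) = 1.895 — too large.
At y = 0.833 m: A R^(2/3) = 0.888 — too small.
At y = 1.14 m: A R^(2/3) = 1.59 — matches.

y_n = 1.14 m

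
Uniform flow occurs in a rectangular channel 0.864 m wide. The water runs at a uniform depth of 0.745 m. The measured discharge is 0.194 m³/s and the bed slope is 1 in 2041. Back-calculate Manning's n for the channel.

n = 0.0309

Flow area A = b·y = 0.864 × 0.745 = 0.6437 m². Wetted perimeter P = b + 2y = 0.864 + 2×0.745 = 2.354 m.
Hydraulic radius R = A/P = 0.6437/2.354 = 0.2734 m.
Rearranging Manning's equation: n = (1/Q) A R^(2/3) S^(1/2) = (1/0.194) × 0.6437 × 0.2734^(2/3) × √0.00049 = 0.0309.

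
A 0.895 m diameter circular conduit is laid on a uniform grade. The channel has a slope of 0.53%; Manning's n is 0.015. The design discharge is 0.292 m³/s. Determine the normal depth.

Manning's equation rearranged: A R^(2/3) = nQ / (1·√S) = 0.015 × 0.292 / (√0.0053) = 0.06016.
Trying y = 0.338 m: A R^(2/3) = 0.07029 — too large.
Trying y = 0.242 m: A R^(2/3) = 0.03708 — too small.
Trying y = 0.311 m: A R^(2/3) = 0.06014 — ≈ 0.06016.

y_n = 0.311 m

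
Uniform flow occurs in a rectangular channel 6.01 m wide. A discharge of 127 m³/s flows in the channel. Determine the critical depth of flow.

For a rectangular channel, critical depth y_c = (q²/g)^(1/3) where q = Q/b = 127/6.01 = 21.13 m²/s.
So y_c = (21.13²/9.81)^(1/3) = 3.57 m.

y_c = 3.57 m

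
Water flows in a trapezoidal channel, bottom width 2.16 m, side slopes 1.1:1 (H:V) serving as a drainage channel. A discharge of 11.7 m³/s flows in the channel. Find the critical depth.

At critical depth, Q² T / (g A³) = 1, i.e. A³/T = Q²/g = 11.7²/9.81 = 13.95.
Try y = 1.45 m: A³/T = 30.17 — over.
Try y = 1.02 m: A³/T = 8.519 — short.
Try y = 1.17 m: A³/T = 13.86 — matches.

y_c = 1.17 m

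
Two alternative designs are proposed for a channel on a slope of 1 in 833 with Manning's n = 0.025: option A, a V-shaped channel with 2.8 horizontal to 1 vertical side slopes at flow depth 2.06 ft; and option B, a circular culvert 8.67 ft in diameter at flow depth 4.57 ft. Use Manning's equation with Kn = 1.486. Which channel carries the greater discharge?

channel B

Channel A: For a triangular section with side slope z = 2.8: A = zy² = 2.8×2.06² = 11.88 ft²; P = 2y√(1+z²) = 2×2.06×2.973 = 12.25 ft. Hydraulic radius R = A/P = 11.88/12.25 = 0.97 ft. Q_A = (1.486/0.025)·11.88·0.97^(2/3)·√0.0012 = 23.98 ft³/s.
Channel B: For a circular section of diameter D = 8.67 ft at depth y = 4.57 ft, the central angle is θ = 2 arccos(1 − 2y/D) = 3.25 rad. Then A = (D²/8)(θ − sin θ) = 31.56 ft² and P = Dθ/2 = 14.09 ft. Hydraulic radius R = A/P = 31.56/14.09 = 2.24 ft. Q_B = (1.486/0.025)·31.56·2.24^(2/3)·√0.0012 = 111.2 ft³/s.
Q_A = 23.98 ft³/s vs Q_B = 111.2 ft³/s, so channel B carries more.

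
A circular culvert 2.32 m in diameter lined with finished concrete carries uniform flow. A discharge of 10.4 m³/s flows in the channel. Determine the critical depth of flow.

y_c = 1.5 m

At critical depth, Q² T / (g A³) = 1, i.e. A³/T = Q²/g = 10.4²/9.81 = 11.03.
At y = 1.78 m: A³/T = 21.5 — too large.
At y = 1.31 m: A³/T = 6.477 — too small.
At y = 1.5 m: A³/T = 10.89 — close enough.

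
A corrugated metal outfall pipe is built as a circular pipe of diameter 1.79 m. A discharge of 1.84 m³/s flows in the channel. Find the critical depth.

At critical depth, Q² T / (g A³) = 1, i.e. A³/T = Q²/g = 1.84²/9.81 = 0.3451.
Trying y = 0.474 m: A³/T = 0.0961 — low.
Trying y = 0.813 m: A³/T = 0.7707 — high.
Trying y = 0.659 m: A³/T = 0.3442 — close enough.

y_c = 0.659 m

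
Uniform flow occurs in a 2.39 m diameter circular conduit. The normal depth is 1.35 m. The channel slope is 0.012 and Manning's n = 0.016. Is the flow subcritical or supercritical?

For a circular section of diameter D = 2.39 m at depth y = 1.35 m, the central angle is θ = 2 arccos(1 − 2y/D) = 3.402 rad. Then A = (D²/8)(θ − sin θ) = 2.613 m² and P = Dθ/2 = 4.065 m.
Hydraulic radius R = A/P = 2.613/4.065 = 0.6427 m.
V = (1/n) R^(2/3) √S = (1/0.016) × 0.6427^(2/3) × √0.012 = 5.099 m/s. Hydraulic depth D_h = A/T = 2.613/2.37 = 1.102 m.
Froude number Fr = V/√(g·D_h) = 5.099/√(9.81×1.102) = 1.55, which is greater than 1, so the flow is supercritical.

supercritical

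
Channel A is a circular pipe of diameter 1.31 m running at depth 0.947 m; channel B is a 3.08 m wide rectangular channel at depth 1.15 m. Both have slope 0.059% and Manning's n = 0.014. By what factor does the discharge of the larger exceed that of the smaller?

Channel A: For a circular section of diameter D = 1.31 m at depth y = 0.947 m, the central angle is θ = 2 arccos(1 − 2y/D) = 4.066 rad. Then A = (D²/8)(θ − sin θ) = 1.043 m² and P = Dθ/2 = 2.663 m. Hydraulic radius R = A/P = 1.043/2.663 = 0.3918 m. Q_A = (1/0.014)·1.043·0.3918^(2/3)·√0.00059 = 0.9692 m³/s.
Channel B: Flow area A = b·y = 3.08 × 1.15 = 3.542 m². Wetted perimeter P = b + 2y = 3.08 + 2×1.15 = 5.38 m. Hydraulic radius R = A/P = 3.542/5.38 = 0.6584 m. Q_B = (1/0.014)·3.542·0.6584^(2/3)·√0.00059 = 4.651 m³/s.
The larger discharge is 4.651 m³/s and the smaller is 0.9692 m³/s; the ratio is 4.8.

4.8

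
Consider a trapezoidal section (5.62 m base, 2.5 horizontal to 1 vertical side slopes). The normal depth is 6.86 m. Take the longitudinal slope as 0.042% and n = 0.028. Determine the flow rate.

With bottom width b = 5.62 m and side slope z = 2.5: A = (b + zy)y = (5.62 + 2.5×6.86)×6.86 = 156.2 m²; P = b + 2y√(1+z²) = 5.62 + 2×6.86×2.693 = 42.56 m.
Hydraulic radius R = A/P = 156.2/42.56 = 3.67 m.
Manning's equation: Q = (1/n) A R^(2/3) S^(1/2) = (1/0.028) × 156.2 × 3.67^(2/3) × 0.00042^(1/2) = 272 m³/s.

Q = 272 m³/s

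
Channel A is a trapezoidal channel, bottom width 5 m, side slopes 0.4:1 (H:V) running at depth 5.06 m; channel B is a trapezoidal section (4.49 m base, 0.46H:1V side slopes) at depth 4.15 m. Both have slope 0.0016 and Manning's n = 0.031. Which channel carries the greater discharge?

Channel A: With bottom width b = 5 m and side slope z = 0.4: A = (b + zy)y = (5 + 0.4×5.06)×5.06 = 35.54 m²; P = b + 2y√(1+z²) = 5 + 2×5.06×1.077 = 15.9 m. Hydraulic radius R = A/P = 35.54/15.9 = 2.235 m. Q_A = (1/0.031)·35.54·2.235^(2/3)·√0.0016 = 78.4 m³/s.
Channel B: With bottom width b = 4.49 m and side slope z = 0.46: A = (b + zy)y = (4.49 + 0.46×4.15)×4.15 = 26.56 m²; P = b + 2y√(1+z²) = 4.49 + 2×4.15×1.101 = 13.63 m. Hydraulic radius R = A/P = 26.56/13.63 = 1.949 m. Q_B = (1/0.031)·26.56·1.949^(2/3)·√0.0016 = 53.46 m³/s.
Q_A = 78.4 m³/s vs Q_B = 53.46 m³/s, so channel A carries more.

channel A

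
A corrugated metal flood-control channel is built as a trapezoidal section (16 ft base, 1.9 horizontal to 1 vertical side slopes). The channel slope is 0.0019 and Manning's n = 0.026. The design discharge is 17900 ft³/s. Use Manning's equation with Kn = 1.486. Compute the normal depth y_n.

y_n = 23 ft

Manning's equation rearranged: A R^(2/3) = nQ / (1.486·√S) = 0.026 × 17900 / (1.486 × √0.0019) = 7185.
Trying y = 26.9 ft: A R^(2/3) = 10350 — too large.
Trying y = 16.5 ft: A R^(2/3) = 3379 — too small.
Trying y = 23 ft: A R^(2/3) = 7183 — matches.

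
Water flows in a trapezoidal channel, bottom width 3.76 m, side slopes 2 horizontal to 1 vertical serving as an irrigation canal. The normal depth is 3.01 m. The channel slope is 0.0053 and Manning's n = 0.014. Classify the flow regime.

With bottom width b = 3.76 m and side slope z = 2: A = (b + zy)y = (3.76 + 2×3.01)×3.01 = 29.44 m²; P = b + 2y√(1+z²) = 3.76 + 2×3.01×2.236 = 17.22 m.
Hydraulic radius R = A/P = 29.44/17.22 = 1.709 m.
V = (1/n) R^(2/3) √S = (1/0.014) × 1.709^(2/3) × √0.0053 = 7.434 m/s. Hydraulic depth D_h = A/T = 29.44/15.8 = 1.863 m.
Froude number Fr = V/√(g·D_h) = 7.434/√(9.81×1.863) = 1.74, which is greater than 1, so the flow is supercritical.

supercritical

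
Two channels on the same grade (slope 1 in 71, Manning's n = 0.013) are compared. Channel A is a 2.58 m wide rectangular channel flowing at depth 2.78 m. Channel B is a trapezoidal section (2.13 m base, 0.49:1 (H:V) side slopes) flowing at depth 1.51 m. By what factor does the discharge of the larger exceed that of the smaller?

1.78

Channel A: Flow area A = b·y = 2.58 × 2.78 = 7.172 m². Wetted perimeter P = b + 2y = 2.58 + 2×2.78 = 8.14 m. Hydraulic radius R = A/P = 7.172/8.14 = 0.8811 m. Q_A = (1/0.013)·7.172·0.8811^(2/3)·√0.01408 = 60.18 m³/s.
Channel B: With bottom width b = 2.13 m and side slope z = 0.49: A = (b + zy)y = (2.13 + 0.49×1.51)×1.51 = 4.334 m²; P = b + 2y√(1+z²) = 2.13 + 2×1.51×1.114 = 5.493 m. Hydraulic radius R = A/P = 4.334/5.493 = 0.7889 m. Q_B = (1/0.013)·4.334·0.7889^(2/3)·√0.01408 = 33.78 m³/s.
The larger discharge is 60.18 m³/s and the smaller is 33.78 m³/s; the ratio is 1.78.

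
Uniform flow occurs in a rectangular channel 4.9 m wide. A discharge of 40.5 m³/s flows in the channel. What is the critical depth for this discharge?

y_c = 1.91 m

For a rectangular channel, critical depth y_c = (q²/g)^(1/3) where q = Q/b = 40.5/4.9 = 8.265 m²/s.
So y_c = (8.265²/9.81)^(1/3) = 1.91 m.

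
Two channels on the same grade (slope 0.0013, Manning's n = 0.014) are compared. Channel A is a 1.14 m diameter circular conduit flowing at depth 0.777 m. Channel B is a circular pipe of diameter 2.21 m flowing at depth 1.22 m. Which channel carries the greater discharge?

Channel A: For a circular section of diameter D = 1.14 m at depth y = 0.777 m, the central angle is θ = 2 arccos(1 − 2y/D) = 3.885 rad. Then A = (D²/8)(θ − sin θ) = 0.741 m² and P = Dθ/2 = 2.214 m. Hydraulic radius R = A/P = 0.741/2.214 = 0.3346 m. Q_A = (1/0.014)·0.741·0.3346^(2/3)·√0.0013 = 0.9199 m³/s.
Channel B: For a circular section of diameter D = 2.21 m at depth y = 1.22 m, the central angle is θ = 2 arccos(1 − 2y/D) = 3.35 rad. Then A = (D²/8)(θ − sin θ) = 2.172 m² and P = Dθ/2 = 3.702 m. Hydraulic radius R = A/P = 2.172/3.702 = 0.5866 m. Q_B = (1/0.014)·2.172·0.5866^(2/3)·√0.0013 = 3.919 m³/s.
Q_A = 0.9199 m³/s vs Q_B = 3.919 m³/s, so channel B carries more.

channel B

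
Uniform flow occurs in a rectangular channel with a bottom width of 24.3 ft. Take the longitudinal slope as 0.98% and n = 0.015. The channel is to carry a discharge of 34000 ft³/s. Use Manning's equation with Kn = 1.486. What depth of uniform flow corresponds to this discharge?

Manning's equation rearranged: A R^(2/3) = nQ / (1.486·√S) = 0.015 × 34000 / (1.486 × √0.0098) = 3467.
Try y = 27.5 ft: A R^(2/3) = 2767 — low.
Try y = 38.7 ft: A R^(2/3) = 4143 — high.
Try y = 33.2 ft: A R^(2/3) = 3463 — close enough.

y_n = 33.2 ft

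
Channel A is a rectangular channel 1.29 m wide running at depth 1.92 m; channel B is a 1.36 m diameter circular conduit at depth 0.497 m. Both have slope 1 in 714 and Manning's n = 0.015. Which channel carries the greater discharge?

channel A

Channel A: Flow area A = b·y = 1.29 × 1.92 = 2.477 m². Wetted perimeter P = b + 2y = 1.29 + 2×1.92 = 5.13 m. Hydraulic radius R = A/P = 2.477/5.13 = 0.4828 m. Q_A = (1/0.015)·2.477·0.4828^(2/3)·√0.001401 = 3.803 m³/s.
Channel B: For a circular section of diameter D = 1.36 m at depth y = 0.497 m, the central angle is θ = 2 arccos(1 − 2y/D) = 2.597 rad. Then A = (D²/8)(θ − sin θ) = 0.4805 m² and P = Dθ/2 = 1.766 m. Hydraulic radius R = A/P = 0.4805/1.766 = 0.2721 m. Q_B = (1/0.015)·0.4805·0.2721^(2/3)·√0.001401 = 0.5034 m³/s.
Q_A = 3.803 m³/s vs Q_B = 0.5034 m³/s, so channel A carries more.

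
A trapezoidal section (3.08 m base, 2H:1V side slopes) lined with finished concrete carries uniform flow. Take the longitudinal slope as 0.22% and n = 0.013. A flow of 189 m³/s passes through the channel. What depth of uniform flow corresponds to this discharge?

y_n = 3.46 m

Manning's equation rearranged: A R^(2/3) = nQ / (1·√S) = 0.013 × 189 / (√0.0022) = 52.38.
Try y = 3.84 m: A R^(2/3) = 66.46 — high.
Try y = 2.56 m: A R^(2/3) = 26.83 — low.
Try y = 3.46 m: A R^(2/3) = 52.42 — close enough.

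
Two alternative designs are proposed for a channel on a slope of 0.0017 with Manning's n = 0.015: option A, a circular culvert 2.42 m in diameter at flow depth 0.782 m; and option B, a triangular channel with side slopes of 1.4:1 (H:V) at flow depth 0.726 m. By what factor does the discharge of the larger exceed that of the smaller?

2.27

Channel A: For a circular section of diameter D = 2.42 m at depth y = 0.782 m, the central angle is θ = 2 arccos(1 − 2y/D) = 2.419 rad. Then A = (D²/8)(θ − sin θ) = 1.286 m² and P = Dθ/2 = 2.926 m. Hydraulic radius R = A/P = 1.286/2.926 = 0.4395 m. Q_A = (1/0.015)·1.286·0.4395^(2/3)·√0.0017 = 2.043 m³/s.
Channel B: For a triangular section with side slope z = 1.4: A = zy² = 1.4×0.726² = 0.7379 m²; P = 2y√(1+z²) = 2×0.726×1.72 = 2.498 m. Hydraulic radius R = A/P = 0.7379/2.498 = 0.2954 m. Q_B = (1/0.015)·0.7379·0.2954^(2/3)·√0.0017 = 0.8996 m³/s.
The larger discharge is 2.043 m³/s and the smaller is 0.8996 m³/s; the ratio is 2.27.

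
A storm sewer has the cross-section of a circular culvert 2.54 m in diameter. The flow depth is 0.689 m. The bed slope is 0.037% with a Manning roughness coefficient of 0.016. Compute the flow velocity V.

For a circular section of diameter D = 2.54 m at depth y = 0.689 m, the central angle is θ = 2 arccos(1 − 2y/D) = 2.191 rad. Then A = (D²/8)(θ − sin θ) = 1.111 m² and P = Dθ/2 = 2.783 m.
Hydraulic radius R = A/P = 1.111/2.783 = 0.3992 m.
From Manning's equation, V = (1/n) R^(2/3) S^(1/2) = (1/0.016) × 0.3992^(2/3) × 0.00037^(1/2) = 0.652 m/s.

V = 0.652 m/s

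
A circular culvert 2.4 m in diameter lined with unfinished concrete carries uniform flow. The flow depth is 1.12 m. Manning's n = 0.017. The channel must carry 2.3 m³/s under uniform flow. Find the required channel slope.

For a circular section of diameter D = 2.4 m at depth y = 1.12 m, the central angle is θ = 2 arccos(1 − 2y/D) = 3.008 rad. Then A = (D²/8)(θ − sin θ) = 2.07 m² and P = Dθ/2 = 3.61 m.
Hydraulic radius R = A/P = 2.07/3.61 = 0.5735 m.
From Manning's equation, S = [nQ / (1 A R^(2/3))]² = [0.017 × 2.3 / (1 × 2.07 × 0.5735^(2/3))]² = 0.000749.

S = 0.000749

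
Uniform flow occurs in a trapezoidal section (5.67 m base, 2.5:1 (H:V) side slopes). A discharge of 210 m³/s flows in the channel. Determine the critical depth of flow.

At critical depth, Q² T / (g A³) = 1, i.e. A³/T = Q²/g = 210²/9.81 = 4495.
At y = 2.38 m: A³/T = 1204 — short.
At y = 3.32 m: A³/T = 4480 — matches.

y_c = 3.32 m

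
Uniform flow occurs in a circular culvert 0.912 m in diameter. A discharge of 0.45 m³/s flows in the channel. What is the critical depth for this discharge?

y_c = 0.388 m

At critical depth, Q² T / (g A³) = 1, i.e. A³/T = Q²/g = 0.45²/9.81 = 0.02064.
At y = 0.422 m: A³/T = 0.02841 — too large.
At y = 0.322 m: A³/T = 0.01006 — too small.
At y = 0.388 m: A³/T = 0.0206 — close enough.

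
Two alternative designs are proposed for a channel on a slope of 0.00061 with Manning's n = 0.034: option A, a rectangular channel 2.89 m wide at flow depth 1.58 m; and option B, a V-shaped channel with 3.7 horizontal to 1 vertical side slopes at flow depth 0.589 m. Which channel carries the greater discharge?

channel A

Channel A: Flow area A = b·y = 2.89 × 1.58 = 4.566 m². Wetted perimeter P = b + 2y = 2.89 + 2×1.58 = 6.05 m. Hydraulic radius R = A/P = 4.566/6.05 = 0.7547 m. Q_A = (1/0.034)·4.566·0.7547^(2/3)·√0.00061 = 2.75 m³/s.
Channel B: For a triangular section with side slope z = 3.7: A = zy² = 3.7×0.589² = 1.284 m²; P = 2y√(1+z²) = 2×0.589×3.833 = 4.515 m. Hydraulic radius R = A/P = 1.284/4.515 = 0.2843 m. Q_B = (1/0.034)·1.284·0.2843^(2/3)·√0.00061 = 0.4032 m³/s.
Q_A = 2.75 m³/s vs Q_B = 0.4032 m³/s, so channel A carries more.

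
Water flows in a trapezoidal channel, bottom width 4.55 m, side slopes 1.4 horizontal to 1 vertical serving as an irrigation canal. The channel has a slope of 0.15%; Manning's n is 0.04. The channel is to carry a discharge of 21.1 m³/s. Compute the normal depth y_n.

Manning's equation rearranged: A R^(2/3) = nQ / (1·√S) = 0.04 × 21.1 / (√0.0015) = 21.79.
Try y = 2.72 m: A R^(2/3) = 31.54 — high.
Try y = 1.86 m: A R^(2/3) = 15.15 — low.
Try y = 2.25 m: A R^(2/3) = 21.78 — ≈ 21.79.

y_n = 2.25 m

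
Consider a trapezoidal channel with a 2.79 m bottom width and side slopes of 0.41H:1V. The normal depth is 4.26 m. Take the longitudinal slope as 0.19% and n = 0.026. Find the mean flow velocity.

With bottom width b = 2.79 m and side slope z = 0.41: A = (b + zy)y = (2.79 + 0.41×4.26)×4.26 = 19.33 m²; P = b + 2y√(1+z²) = 2.79 + 2×4.26×1.081 = 12 m.
Hydraulic radius R = A/P = 19.33/12 = 1.611 m.
From Manning's equation, V = (1/n) R^(2/3) S^(1/2) = (1/0.026) × 1.611^(2/3) × 0.0019^(1/2) = 2.3 m/s.

V = 2.3 m/s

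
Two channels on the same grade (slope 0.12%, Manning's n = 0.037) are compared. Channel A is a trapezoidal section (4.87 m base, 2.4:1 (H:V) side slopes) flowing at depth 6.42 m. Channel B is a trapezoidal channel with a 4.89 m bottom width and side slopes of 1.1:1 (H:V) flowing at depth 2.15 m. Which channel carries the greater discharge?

Channel A: With bottom width b = 4.87 m and side slope z = 2.4: A = (b + zy)y = (4.87 + 2.4×6.42)×6.42 = 130.2 m²; P = b + 2y√(1+z²) = 4.87 + 2×6.42×2.6 = 38.25 m. Hydraulic radius R = A/P = 130.2/38.25 = 3.403 m. Q_A = (1/0.037)·130.2·3.403^(2/3)·√0.0012 = 275.8 m³/s.
Channel B: With bottom width b = 4.89 m and side slope z = 1.1: A = (b + zy)y = (4.89 + 1.1×2.15)×2.15 = 15.6 m²; P = b + 2y√(1+z²) = 4.89 + 2×2.15×1.487 = 11.28 m. Hydraulic radius R = A/P = 15.6/11.28 = 1.383 m. Q_B = (1/0.037)·15.6·1.383^(2/3)·√0.0012 = 18.12 m³/s.
Q_A = 275.8 m³/s vs Q_B = 18.12 m³/s, so channel A carries more.

channel A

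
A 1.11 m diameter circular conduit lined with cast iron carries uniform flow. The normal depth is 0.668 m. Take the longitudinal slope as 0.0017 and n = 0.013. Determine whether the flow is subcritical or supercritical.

subcritical

For a circular section of diameter D = 1.11 m at depth y = 0.668 m, the central angle is θ = 2 arccos(1 − 2y/D) = 3.552 rad. Then A = (D²/8)(θ − sin θ) = 0.6084 m² and P = Dθ/2 = 1.971 m.
Hydraulic radius R = A/P = 0.6084/1.971 = 0.3086 m.
V = (1/n) R^(2/3) √S = (1/0.013) × 0.3086^(2/3) × √0.0017 = 1.449 m/s. Hydraulic depth D_h = A/T = 0.6084/1.087 = 0.5598 m.
Froude number Fr = V/√(g·D_h) = 1.449/√(9.81×0.5598) = 0.618, which is less than 1, so the flow is subcritical.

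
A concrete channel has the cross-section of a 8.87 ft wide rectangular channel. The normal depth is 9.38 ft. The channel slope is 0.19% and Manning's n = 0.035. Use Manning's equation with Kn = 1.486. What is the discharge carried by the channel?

Q = 321 ft³/s

Flow area A = b·y = 8.87 × 9.38 = 83.2 ft². Wetted perimeter P = b + 2y = 8.87 + 2×9.38 = 27.63 ft.
Hydraulic radius R = A/P = 83.2/27.63 = 3.011 ft.
Manning's equation: Q = (1.486/n) A R^(2/3) S^(1/2) = (1.486/0.035) × 83.2 × 3.011^(2/3) × 0.0019^(1/2) = 321 ft³/s.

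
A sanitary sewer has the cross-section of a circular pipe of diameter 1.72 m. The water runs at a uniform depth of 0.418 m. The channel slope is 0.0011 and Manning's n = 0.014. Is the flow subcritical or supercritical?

subcritical

For a circular section of diameter D = 1.72 m at depth y = 0.418 m, the central angle is θ = 2 arccos(1 − 2y/D) = 2.062 rad. Then A = (D²/8)(θ − sin θ) = 0.4365 m² and P = Dθ/2 = 1.773 m.
Hydraulic radius R = A/P = 0.4365/1.773 = 0.2461 m.
V = (1/n) R^(2/3) √S = (1/0.014) × 0.2461^(2/3) × √0.0011 = 0.9304 m/s. Hydraulic depth D_h = A/T = 0.4365/1.475 = 0.2958 m.
Froude number Fr = V/√(g·D_h) = 0.9304/√(9.81×0.2958) = 0.546, which is less than 1, so the flow is subcritical.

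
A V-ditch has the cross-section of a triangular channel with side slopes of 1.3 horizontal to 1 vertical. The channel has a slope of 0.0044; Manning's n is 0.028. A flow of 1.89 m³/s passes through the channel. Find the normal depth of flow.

Manning's equation rearranged: A R^(2/3) = nQ / (1·√S) = 0.028 × 1.89 / (√0.0044) = 0.7978.
Trying y = 1.21 m: A R^(2/3) = 1.166 — over.
Trying y = 0.786 m: A R^(2/3) = 0.3691 — short.
Trying y = 1.05 m: A R^(2/3) = 0.7989 — ≈ 0.7978.

y_n = 1.05 m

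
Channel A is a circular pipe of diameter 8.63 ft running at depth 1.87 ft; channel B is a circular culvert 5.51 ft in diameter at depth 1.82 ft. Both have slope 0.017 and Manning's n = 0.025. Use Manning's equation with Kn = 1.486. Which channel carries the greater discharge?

Channel A: For a circular section of diameter D = 8.63 ft at depth y = 1.87 ft, the central angle is θ = 2 arccos(1 − 2y/D) = 1.937 rad. Then A = (D²/8)(θ − sin θ) = 9.338 ft² and P = Dθ/2 = 8.357 ft. Hydraulic radius R = A/P = 9.338/8.357 = 1.117 ft. Q_A = (1.486/0.025)·9.338·1.117^(2/3)·√0.017 = 77.92 ft³/s.
Channel B: For a circular section of diameter D = 5.51 ft at depth y = 1.82 ft, the central angle is θ = 2 arccos(1 − 2y/D) = 2.449 rad. Then A = (D²/8)(θ − sin θ) = 6.871 ft² and P = Dθ/2 = 6.747 ft. Hydraulic radius R = A/P = 6.871/6.747 = 1.018 ft. Q_B = (1.486/0.025)·6.871·1.018^(2/3)·√0.017 = 53.9 ft³/s.
Q_A = 77.92 ft³/s vs Q_B = 53.9 ft³/s, so channel A carries more.

channel A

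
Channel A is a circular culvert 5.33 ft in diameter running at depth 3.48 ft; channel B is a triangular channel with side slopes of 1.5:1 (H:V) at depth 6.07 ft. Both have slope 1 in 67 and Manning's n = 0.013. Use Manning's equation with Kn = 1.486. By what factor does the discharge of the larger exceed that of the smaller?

Channel A: For a circular section of diameter D = 5.33 ft at depth y = 3.48 ft, the central angle is θ = 2 arccos(1 − 2y/D) = 3.763 rad. Then A = (D²/8)(θ − sin θ) = 15.43 ft² and P = Dθ/2 = 10.03 ft. Hydraulic radius R = A/P = 15.43/10.03 = 1.539 ft. Q_A = (1.486/0.013)·15.43·1.539^(2/3)·√0.01493 = 287.2 ft³/s.
Channel B: For a triangular section with side slope z = 1.5: A = zy² = 1.5×6.07² = 55.27 ft²; P = 2y√(1+z²) = 2×6.07×1.803 = 21.89 ft. Hydraulic radius R = A/P = 55.27/21.89 = 2.525 ft. Q_B = (1.486/0.013)·55.27·2.525^(2/3)·√0.01493 = 1431 ft³/s.
The larger discharge is 1431 ft³/s and the smaller is 287.2 ft³/s; the ratio is 4.98.

4.98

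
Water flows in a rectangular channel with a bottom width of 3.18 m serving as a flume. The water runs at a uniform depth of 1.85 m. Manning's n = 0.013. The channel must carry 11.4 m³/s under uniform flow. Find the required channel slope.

Flow area A = b·y = 3.18 × 1.85 = 5.883 m². Wetted perimeter P = b + 2y = 3.18 + 2×1.85 = 6.88 m.
Hydraulic radius R = A/P = 5.883/6.88 = 0.8551 m.
From Manning's equation, S = [nQ / (1 A R^(2/3))]² = [0.013 × 11.4 / (1 × 5.883 × 0.8551^(2/3))]² = 0.000782.

S = 0.000782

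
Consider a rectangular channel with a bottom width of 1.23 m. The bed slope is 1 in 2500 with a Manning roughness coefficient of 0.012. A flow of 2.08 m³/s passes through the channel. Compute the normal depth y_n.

Manning's equation rearranged: A R^(2/3) = nQ / (1·√S) = 0.012 × 2.08 / (√0.0004) = 1.248.
Trying y = 1.23 m: A R^(2/3) = 0.835 — short.
Trying y = 2.16 m: A R^(2/3) = 1.626 — over.
Trying y = 1.72 m: A R^(2/3) = 1.248 — ≈ 1.248.

y_n = 1.72 m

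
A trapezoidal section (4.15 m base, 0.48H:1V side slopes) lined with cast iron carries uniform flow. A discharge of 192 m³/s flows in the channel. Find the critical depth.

y_c = 4.94 m

At critical depth, Q² T / (g A³) = 1, i.e. A³/T = Q²/g = 192²/9.81 = 3758.
Try y = 3.91 m: A³/T = 1656 — too small.
Try y = 5.37 m: A³/T = 5067 — too large.
Try y = 4.94 m: A³/T = 3760 — close enough.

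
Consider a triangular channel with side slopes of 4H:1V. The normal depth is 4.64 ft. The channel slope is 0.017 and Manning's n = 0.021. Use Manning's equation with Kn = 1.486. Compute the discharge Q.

For a triangular section with side slope z = 4: A = zy² = 4×4.64² = 86.12 ft²; P = 2y√(1+z²) = 2×4.64×4.123 = 38.26 ft.
Hydraulic radius R = A/P = 86.12/38.26 = 2.251 ft.
Manning's equation: Q = (1.486/n) A R^(2/3) S^(1/2) = (1.486/0.021) × 86.12 × 2.251^(2/3) × 0.017^(1/2) = 1360 ft³/s.

Q = 1360 ft³/s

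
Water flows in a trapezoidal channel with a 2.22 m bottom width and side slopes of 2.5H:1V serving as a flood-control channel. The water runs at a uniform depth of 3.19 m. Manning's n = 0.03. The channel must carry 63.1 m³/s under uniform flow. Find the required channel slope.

S = 0.0017

With bottom width b = 2.22 m and side slope z = 2.5: A = (b + zy)y = (2.22 + 2.5×3.19)×3.19 = 32.52 m²; P = b + 2y√(1+z²) = 2.22 + 2×3.19×2.693 = 19.4 m.
Hydraulic radius R = A/P = 32.52/19.4 = 1.677 m.
From Manning's equation, S = [nQ / (1 A R^(2/3))]² = [0.03 × 63.1 / (1 × 32.52 × 1.677^(2/3))]² = 0.0017.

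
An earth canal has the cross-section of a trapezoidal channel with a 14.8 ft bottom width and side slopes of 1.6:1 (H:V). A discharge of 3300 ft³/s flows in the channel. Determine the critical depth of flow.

At critical depth, Q² T / (g A³) = 1, i.e. A³/T = Q²/g = 3300²/32.2 = 338200.
At y = 9.57 ft: A³/T = 526800 — too large.
At y = 8.52 ft: A³/T = 337900 — close enough.

y_c = 8.52 ft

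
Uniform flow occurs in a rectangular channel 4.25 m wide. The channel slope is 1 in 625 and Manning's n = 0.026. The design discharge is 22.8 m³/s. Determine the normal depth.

y_n = 3.01 m

Manning's equation rearranged: A R^(2/3) = nQ / (1·√S) = 0.026 × 22.8 / (√0.0016) = 14.82.
At y = 2.53 m: A R^(2/3) = 11.84 — low.
At y = 3.68 m: A R^(2/3) = 19.08 — high.
At y = 3.01 m: A R^(2/3) = 14.81 — close enough.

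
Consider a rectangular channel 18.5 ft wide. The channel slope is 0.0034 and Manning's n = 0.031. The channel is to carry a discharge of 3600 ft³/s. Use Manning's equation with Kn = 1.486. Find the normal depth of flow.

y_n = 20.3 ft

Manning's equation rearranged: A R^(2/3) = nQ / (1.486·√S) = 0.031 × 3600 / (1.486 × √0.0034) = 1288.
Try y = 17 ft: A R^(2/3) = 1037 — too small.
Try y = 22.1 ft: A R^(2/3) = 1427 — too large.
Try y = 20.3 ft: A R^(2/3) = 1288 — ≈ 1288.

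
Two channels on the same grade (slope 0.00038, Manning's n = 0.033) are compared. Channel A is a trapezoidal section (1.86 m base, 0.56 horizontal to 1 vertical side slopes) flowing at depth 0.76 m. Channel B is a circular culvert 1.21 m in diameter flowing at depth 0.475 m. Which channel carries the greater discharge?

Channel A: With bottom width b = 1.86 m and side slope z = 0.56: A = (b + zy)y = (1.86 + 0.56×0.76)×0.76 = 1.737 m²; P = b + 2y√(1+z²) = 1.86 + 2×0.76×1.146 = 3.602 m. Hydraulic radius R = A/P = 1.737/3.602 = 0.4822 m. Q_A = (1/0.033)·1.737·0.4822^(2/3)·√0.00038 = 0.631 m³/s.
Channel B: For a circular section of diameter D = 1.21 m at depth y = 0.475 m, the central angle is θ = 2 arccos(1 − 2y/D) = 2.708 rad. Then A = (D²/8)(θ − sin θ) = 0.4189 m² and P = Dθ/2 = 1.639 m. Hydraulic radius R = A/P = 0.4189/1.639 = 0.2556 m. Q_B = (1/0.033)·0.4189·0.2556^(2/3)·√0.00038 = 0.09966 m³/s.
Q_A = 0.631 m³/s vs Q_B = 0.09966 m³/s, so channel A carries more.

channel A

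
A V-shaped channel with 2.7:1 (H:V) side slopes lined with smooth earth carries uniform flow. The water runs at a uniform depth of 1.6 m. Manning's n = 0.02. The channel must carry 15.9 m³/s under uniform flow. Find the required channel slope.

For a triangular section with side slope z = 2.7: A = zy² = 2.7×1.6² = 6.912 m²; P = 2y√(1+z²) = 2×1.6×2.879 = 9.214 m.
Hydraulic radius R = A/P = 6.912/9.214 = 0.7502 m.
From Manning's equation, S = [nQ / (1 A R^(2/3))]² = [0.02 × 15.9 / (1 × 6.912 × 0.7502^(2/3))]² = 0.00311.

S = 0.00311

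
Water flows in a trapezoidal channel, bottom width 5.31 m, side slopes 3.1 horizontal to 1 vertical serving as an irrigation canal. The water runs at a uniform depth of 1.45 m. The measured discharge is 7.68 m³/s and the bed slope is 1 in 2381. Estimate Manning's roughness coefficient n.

With bottom width b = 5.31 m and side slope z = 3.1: A = (b + zy)y = (5.31 + 3.1×1.45)×1.45 = 14.22 m²; P = b + 2y√(1+z²) = 5.31 + 2×1.45×3.257 = 14.76 m.
Hydraulic radius R = A/P = 14.22/14.76 = 0.9635 m.
Rearranging Manning's equation: n = (1/Q) A R^(2/3) S^(1/2) = (1/7.68) × 14.22 × 0.9635^(2/3) × √0.00042 = 0.037.

n = 0.037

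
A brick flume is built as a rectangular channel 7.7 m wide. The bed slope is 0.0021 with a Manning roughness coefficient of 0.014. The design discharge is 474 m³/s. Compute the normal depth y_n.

Manning's equation rearranged: A R^(2/3) = nQ / (1·√S) = 0.014 × 474 / (√0.0021) = 144.8.
At y = 7.09 m: A R^(2/3) = 100.4 — low.
At y = 9.59 m: A R^(2/3) = 144.8 — close enough.

y_n = 9.59 m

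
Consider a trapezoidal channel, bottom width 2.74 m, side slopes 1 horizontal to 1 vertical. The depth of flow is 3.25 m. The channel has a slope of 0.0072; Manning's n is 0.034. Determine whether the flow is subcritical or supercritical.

With bottom width b = 2.74 m and side slope z = 1: A = (b + zy)y = (2.74 + 1×3.25)×3.25 = 19.47 m²; P = b + 2y√(1+z²) = 2.74 + 2×3.25×1.414 = 11.93 m.
Hydraulic radius R = A/P = 19.47/11.93 = 1.631 m.
V = (1/n) R^(2/3) √S = (1/0.034) × 1.631^(2/3) × √0.0072 = 3.459 m/s. Hydraulic depth D_h = A/T = 19.47/9.24 = 2.107 m.
Froude number Fr = V/√(g·D_h) = 3.459/√(9.81×2.107) = 0.761, which is less than 1, so the flow is subcritical.

subcritical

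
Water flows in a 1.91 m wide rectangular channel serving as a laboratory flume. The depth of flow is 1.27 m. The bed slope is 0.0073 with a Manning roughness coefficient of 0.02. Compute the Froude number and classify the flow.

Flow area A = b·y = 1.91 × 1.27 = 2.426 m². Wetted perimeter P = b + 2y = 1.91 + 2×1.27 = 4.45 m.
Hydraulic radius R = A/P = 2.426/4.45 = 0.5451 m.
V = (1/n) R^(2/3) √S = (1/0.02) × 0.5451^(2/3) × √0.0073 = 2.851 m/s. Hydraulic depth D_h = A/T = 2.426/1.91 = 1.27 m.
Froude number Fr = V/√(g·D_h) = 2.851/√(9.81×1.27) = 0.808, which is less than 1, so the flow is subcritical.

subcritical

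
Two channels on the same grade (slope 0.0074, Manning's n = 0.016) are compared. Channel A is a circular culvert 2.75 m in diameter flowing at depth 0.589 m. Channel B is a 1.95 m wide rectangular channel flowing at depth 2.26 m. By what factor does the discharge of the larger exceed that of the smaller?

Channel A: For a circular section of diameter D = 2.75 m at depth y = 0.589 m, the central angle is θ = 2 arccos(1 − 2y/D) = 1.925 rad. Then A = (D²/8)(θ − sin θ) = 0.9326 m² and P = Dθ/2 = 2.646 m. Hydraulic radius R = A/P = 0.9326/2.646 = 0.3524 m. Q_A = (1/0.016)·0.9326·0.3524^(2/3)·√0.0074 = 2.502 m³/s.
Channel B: Flow area A = b·y = 1.95 × 2.26 = 4.407 m². Wetted perimeter P = b + 2y = 1.95 + 2×2.26 = 6.47 m. Hydraulic radius R = A/P = 4.407/6.47 = 0.6811 m. Q_B = (1/0.016)·4.407·0.6811^(2/3)·√0.0074 = 18.34 m³/s.
The larger discharge is 18.34 m³/s and the smaller is 2.502 m³/s; the ratio is 7.33.

7.33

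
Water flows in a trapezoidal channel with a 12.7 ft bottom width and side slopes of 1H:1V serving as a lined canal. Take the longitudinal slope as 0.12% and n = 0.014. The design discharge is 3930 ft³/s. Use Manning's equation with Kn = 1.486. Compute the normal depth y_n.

y_n = 12.3 ft

Manning's equation rearranged: A R^(2/3) = nQ / (1.486·√S) = 0.014 × 3930 / (1.486 × √0.0012) = 1069.
Try y = 11 ft: A R^(2/3) = 856.1 — low.
Try y = 14.3 ft: A R^(2/3) = 1448 — high.
Try y = 12.3 ft: A R^(2/3) = 1068 — ≈ 1069.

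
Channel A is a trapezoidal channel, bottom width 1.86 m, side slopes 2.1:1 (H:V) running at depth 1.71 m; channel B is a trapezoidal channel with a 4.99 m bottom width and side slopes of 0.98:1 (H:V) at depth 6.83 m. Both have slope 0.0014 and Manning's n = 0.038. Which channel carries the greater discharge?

Channel A: With bottom width b = 1.86 m and side slope z = 2.1: A = (b + zy)y = (1.86 + 2.1×1.71)×1.71 = 9.321 m²; P = b + 2y√(1+z²) = 1.86 + 2×1.71×2.326 = 9.815 m. Hydraulic radius R = A/P = 9.321/9.815 = 0.9497 m. Q_A = (1/0.038)·9.321·0.9497^(2/3)·√0.0014 = 8.868 m³/s.
Channel B: With bottom width b = 4.99 m and side slope z = 0.98: A = (b + zy)y = (4.99 + 0.98×6.83)×6.83 = 79.8 m²; P = b + 2y√(1+z²) = 4.99 + 2×6.83×1.4 = 24.12 m. Hydraulic radius R = A/P = 79.8/24.12 = 3.309 m. Q_B = (1/0.038)·79.8·3.309^(2/3)·√0.0014 = 174.5 m³/s.
Q_A = 8.868 m³/s vs Q_B = 174.5 m³/s, so channel B carries more.

channel B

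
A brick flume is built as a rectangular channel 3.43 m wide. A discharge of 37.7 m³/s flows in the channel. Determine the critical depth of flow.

y_c = 2.31 m

For a rectangular channel, critical depth y_c = (q²/g)^(1/3) where q = Q/b = 37.7/3.43 = 10.99 m²/s.
So y_c = (10.99²/9.81)^(1/3) = 2.31 m.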